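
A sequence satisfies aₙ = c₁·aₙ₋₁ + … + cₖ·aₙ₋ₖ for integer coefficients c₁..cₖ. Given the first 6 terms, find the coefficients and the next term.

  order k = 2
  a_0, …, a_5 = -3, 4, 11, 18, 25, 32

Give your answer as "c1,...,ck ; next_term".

2,-1 ; 39

  a_2 = 2·4 + -1·-3 = 11
  a_3 = 2·11 + -1·4 = 18
  a_4 = 2·18 + -1·11 = 25
  a_5 = 2·25 + -1·18 = 32
  a_6 = 2·32 + -1·25 = 39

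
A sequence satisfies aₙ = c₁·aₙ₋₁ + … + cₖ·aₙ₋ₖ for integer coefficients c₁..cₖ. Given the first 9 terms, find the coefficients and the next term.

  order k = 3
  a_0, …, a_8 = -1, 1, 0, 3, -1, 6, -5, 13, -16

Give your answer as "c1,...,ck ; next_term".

0,2,-1 ; 31

  a_3 = 0·0 + 2·1 + -1·-1 = 3
  a_4 = 0·3 + 2·0 + -1·1 = -1
  a_5 = 0·-1 + 2·3 + -1·0 = 6
  a_6 = 0·6 + 2·-1 + -1·3 = -5
  a_7 = 0·-5 + 2·6 + -1·-1 = 13
  a_8 = 0·13 + 2·-5 + -1·6 = -16
  a_9 = 0·-16 + 2·13 + -1·-5 = 31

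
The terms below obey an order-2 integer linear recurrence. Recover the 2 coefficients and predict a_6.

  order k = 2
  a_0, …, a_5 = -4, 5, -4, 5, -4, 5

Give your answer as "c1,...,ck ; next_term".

  a_2 = 0·5 + 1·-4 = -4
  a_3 = 0·-4 + 1·5 = 5
  a_4 = 0·5 + 1·-4 = -4
  a_5 = 0·-4 + 1·5 = 5
  a_6 = 0·5 + 1·-4 = -4

0,1 ; -4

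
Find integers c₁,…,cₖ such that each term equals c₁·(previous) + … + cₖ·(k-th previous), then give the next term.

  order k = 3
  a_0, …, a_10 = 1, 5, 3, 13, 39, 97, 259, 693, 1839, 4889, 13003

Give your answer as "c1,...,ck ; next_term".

2,1,2 ; 34573

  a_3 = 2·3 + 1·5 + 2·1 = 13
  a_4 = 2·13 + 1·3 + 2·5 = 39
  a_5 = 2·39 + 1·13 + 2·3 = 97
  a_6 = 2·97 + 1·39 + 2·13 = 259
  a_7 = 2·259 + 1·97 + 2·39 = 693
  a_8 = 2·693 + 1·259 + 2·97 = 1839
  a_9 = 2·1839 + 1·693 + 2·259 = 4889
  a_10 = 2·4889 + 1·1839 + 2·693 = 13003
  a_11 = 2·13003 + 1·4889 + 2·1839 = 34573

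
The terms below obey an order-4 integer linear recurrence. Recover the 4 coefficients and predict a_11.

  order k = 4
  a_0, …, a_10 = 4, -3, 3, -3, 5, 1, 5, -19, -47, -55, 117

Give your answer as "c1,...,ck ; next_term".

  a_4 = 2·-3 + -3·3 + -4·-3 + 2·4 = 5
  a_5 = 2·5 + -3·-3 + -4·3 + 2·-3 = 1
  a_6 = 2·1 + -3·5 + -4·-3 + 2·3 = 5
  a_7 = 2·5 + -3·1 + -4·5 + 2·-3 = -19
  a_8 = 2·-19 + -3·5 + -4·1 + 2·5 = -47
  a_9 = 2·-47 + -3·-19 + -4·5 + 2·1 = -55
  a_10 = 2·-55 + -3·-47 + -4·-19 + 2·5 = 117
  a_11 = 2·117 + -3·-55 + -4·-47 + 2·-19 = 549

2,-3,-4,2 ; 549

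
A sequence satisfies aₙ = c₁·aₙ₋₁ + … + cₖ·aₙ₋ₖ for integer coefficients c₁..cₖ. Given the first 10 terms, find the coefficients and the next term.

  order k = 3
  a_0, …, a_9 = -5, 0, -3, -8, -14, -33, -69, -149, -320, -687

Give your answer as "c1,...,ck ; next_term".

1,2,1 ; -1476

  a_3 = 1·-3 + 2·0 + 1·-5 = -8
  a_4 = 1·-8 + 2·-3 + 1·0 = -14
  a_5 = 1·-14 + 2·-8 + 1·-3 = -33
  a_6 = 1·-33 + 2·-14 + 1·-8 = -69
  a_7 = 1·-69 + 2·-33 + 1·-14 = -149
  a_8 = 1·-149 + 2·-69 + 1·-33 = -320
  a_9 = 1·-320 + 2·-149 + 1·-69 = -687
  a_10 = 1·-687 + 2·-320 + 1·-149 = -1476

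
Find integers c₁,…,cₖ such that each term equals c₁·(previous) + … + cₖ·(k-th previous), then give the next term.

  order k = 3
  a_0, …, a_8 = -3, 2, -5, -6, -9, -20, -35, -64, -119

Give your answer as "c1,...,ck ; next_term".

1,1,1 ; -218

  a_3 = 1·-5 + 1·2 + 1·-3 = -6
  a_4 = 1·-6 + 1·-5 + 1·2 = -9
  a_5 = 1·-9 + 1·-6 + 1·-5 = -20
  a_6 = 1·-20 + 1·-9 + 1·-6 = -35
  a_7 = 1·-35 + 1·-20 + 1·-9 = -64
  a_8 = 1·-64 + 1·-35 + 1·-20 = -119
  a_9 = 1·-119 + 1·-64 + 1·-35 = -218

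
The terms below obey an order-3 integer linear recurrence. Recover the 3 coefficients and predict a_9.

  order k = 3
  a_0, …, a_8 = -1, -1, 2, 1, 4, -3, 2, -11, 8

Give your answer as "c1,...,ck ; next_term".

0,1,-2 ; -15

  a_3 = 0·2 + 1·-1 + -2·-1 = 1
  a_4 = 0·1 + 1·2 + -2·-1 = 4
  a_5 = 0·4 + 1·1 + -2·2 = -3
  a_6 = 0·-3 + 1·4 + -2·1 = 2
  a_7 = 0·2 + 1·-3 + -2·4 = -11
  a_8 = 0·-11 + 1·2 + -2·-3 = 8
  a_9 = 0·8 + 1·-11 + -2·2 = -15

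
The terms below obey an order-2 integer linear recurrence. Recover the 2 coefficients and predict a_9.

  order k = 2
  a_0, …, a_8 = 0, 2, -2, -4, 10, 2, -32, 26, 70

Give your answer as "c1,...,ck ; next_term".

  a_2 = -1·2 + -3·0 = -2
  a_3 = -1·-2 + -3·2 = -4
  a_4 = -1·-4 + -3·-2 = 10
  a_5 = -1·10 + -3·-4 = 2
  a_6 = -1·2 + -3·10 = -32
  a_7 = -1·-32 + -3·2 = 26
  a_8 = -1·26 + -3·-32 = 70
  a_9 = -1·70 + -3·26 = -148

-1,-3 ; -148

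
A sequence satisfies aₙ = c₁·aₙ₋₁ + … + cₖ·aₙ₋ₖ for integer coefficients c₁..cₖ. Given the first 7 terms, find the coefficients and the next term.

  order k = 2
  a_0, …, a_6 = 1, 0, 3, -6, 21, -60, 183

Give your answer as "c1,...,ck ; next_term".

-2,3 ; -546

  a_2 = -2·0 + 3·1 = 3
  a_3 = -2·3 + 3·0 = -6
  a_4 = -2·-6 + 3·3 = 21
  a_5 = -2·21 + 3·-6 = -60
  a_6 = -2·-60 + 3·21 = 183
  a_7 = -2·183 + 3·-60 = -546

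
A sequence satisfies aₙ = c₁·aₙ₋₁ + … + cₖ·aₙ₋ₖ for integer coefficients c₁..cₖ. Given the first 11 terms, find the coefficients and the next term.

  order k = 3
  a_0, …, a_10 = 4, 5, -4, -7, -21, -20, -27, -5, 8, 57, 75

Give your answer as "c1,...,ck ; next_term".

1,1,-2 ; 116

  a_3 = 1·-4 + 1·5 + -2·4 = -7
  a_4 = 1·-7 + 1·-4 + -2·5 = -21
  a_5 = 1·-21 + 1·-7 + -2·-4 = -20
  a_6 = 1·-20 + 1·-21 + -2·-7 = -27
  a_7 = 1·-27 + 1·-20 + -2·-21 = -5
  a_8 = 1·-5 + 1·-27 + -2·-20 = 8
  a_9 = 1·8 + 1·-5 + -2·-27 = 57
  a_10 = 1·57 + 1·8 + -2·-5 = 75
  a_11 = 1·75 + 1·57 + -2·8 = 116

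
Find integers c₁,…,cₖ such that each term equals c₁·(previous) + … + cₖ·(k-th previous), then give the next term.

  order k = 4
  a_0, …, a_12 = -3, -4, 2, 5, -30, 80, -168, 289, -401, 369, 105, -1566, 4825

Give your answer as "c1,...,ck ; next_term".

  a_4 = -3·5 + -2·2 + 2·-4 + 1·-3 = -30
  a_5 = -3·-30 + -2·5 + 2·2 + 1·-4 = 80
  a_6 = -3·80 + -2·-30 + 2·5 + 1·2 = -168
  a_7 = -3·-168 + -2·80 + 2·-30 + 1·5 = 289
  a_8 = -3·289 + -2·-168 + 2·80 + 1·-30 = -401
  a_9 = -3·-401 + -2·289 + 2·-168 + 1·80 = 369
  a_10 = -3·369 + -2·-401 + 2·289 + 1·-168 = 105
  a_11 = -3·105 + -2·369 + 2·-401 + 1·289 = -1566
  a_12 = -3·-1566 + -2·105 + 2·369 + 1·-401 = 4825
  a_13 = -3·4825 + -2·-1566 + 2·105 + 1·369 = -10764

-3,-2,2,1 ; -10764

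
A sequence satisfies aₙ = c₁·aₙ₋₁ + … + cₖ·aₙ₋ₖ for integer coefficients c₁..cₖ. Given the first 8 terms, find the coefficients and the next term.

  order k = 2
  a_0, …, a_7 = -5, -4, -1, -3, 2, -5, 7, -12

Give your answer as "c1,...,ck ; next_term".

  a_2 = -1·-4 + 1·-5 = -1
  a_3 = -1·-1 + 1·-4 = -3
  a_4 = -1·-3 + 1·-1 = 2
  a_5 = -1·2 + 1·-3 = -5
  a_6 = -1·-5 + 1·2 = 7
  a_7 = -1·7 + 1·-5 = -12
  a_8 = -1·-12 + 1·7 = 19

-1,1 ; 19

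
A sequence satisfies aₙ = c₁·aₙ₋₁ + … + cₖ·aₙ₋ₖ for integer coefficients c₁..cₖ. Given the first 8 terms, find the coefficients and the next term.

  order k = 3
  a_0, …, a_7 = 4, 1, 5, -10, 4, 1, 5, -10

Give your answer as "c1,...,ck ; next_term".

  a_3 = -1·5 + -1·1 + -1·4 = -10
  a_4 = -1·-10 + -1·5 + -1·1 = 4
  a_5 = -1·4 + -1·-10 + -1·5 = 1
  a_6 = -1·1 + -1·4 + -1·-10 = 5
  a_7 = -1·5 + -1·1 + -1·4 = -10
  a_8 = -1·-10 + -1·5 + -1·1 = 4

-1,-1,-1 ; 4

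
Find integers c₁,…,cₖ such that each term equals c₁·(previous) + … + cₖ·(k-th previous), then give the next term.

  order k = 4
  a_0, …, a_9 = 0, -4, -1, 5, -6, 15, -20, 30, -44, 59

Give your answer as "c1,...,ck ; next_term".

  a_4 = -1·5 + 1·-1 + 0·-4 + -1·0 = -6
  a_5 = -1·-6 + 1·5 + 0·-1 + -1·-4 = 15
  a_6 = -1·15 + 1·-6 + 0·5 + -1·-1 = -20
  a_7 = -1·-20 + 1·15 + 0·-6 + -1·5 = 30
  a_8 = -1·30 + 1·-20 + 0·15 + -1·-6 = -44
  a_9 = -1·-44 + 1·30 + 0·-20 + -1·15 = 59
  a_10 = -1·59 + 1·-44 + 0·30 + -1·-20 = -83

-1,1,0,-1 ; -83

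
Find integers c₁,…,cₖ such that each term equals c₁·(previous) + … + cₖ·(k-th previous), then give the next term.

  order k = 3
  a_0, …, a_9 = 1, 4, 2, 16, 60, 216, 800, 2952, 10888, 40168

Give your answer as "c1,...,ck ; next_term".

  a_3 = 3·2 + 2·4 + 2·1 = 16
  a_4 = 3·16 + 2·2 + 2·4 = 60
  a_5 = 3·60 + 2·16 + 2·2 = 216
  a_6 = 3·216 + 2·60 + 2·16 = 800
  a_7 = 3·800 + 2·216 + 2·60 = 2952
  a_8 = 3·2952 + 2·800 + 2·216 = 10888
  a_9 = 3·10888 + 2·2952 + 2·800 = 40168
  a_10 = 3·40168 + 2·10888 + 2·2952 = 148184

3,2,2 ; 148184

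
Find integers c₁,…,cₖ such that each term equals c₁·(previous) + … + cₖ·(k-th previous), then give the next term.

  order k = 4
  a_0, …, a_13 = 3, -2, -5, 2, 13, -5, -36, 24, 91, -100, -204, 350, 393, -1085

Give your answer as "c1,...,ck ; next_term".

  a_4 = -1·2 + -4·-5 + -2·-2 + -3·3 = 13
  a_5 = -1·13 + -4·2 + -2·-5 + -3·-2 = -5
  a_6 = -1·-5 + -4·13 + -2·2 + -3·-5 = -36
  a_7 = -1·-36 + -4·-5 + -2·13 + -3·2 = 24
  a_8 = -1·24 + -4·-36 + -2·-5 + -3·13 = 91
  a_9 = -1·91 + -4·24 + -2·-36 + -3·-5 = -100
  a_10 = -1·-100 + -4·91 + -2·24 + -3·-36 = -204
  a_11 = -1·-204 + -4·-100 + -2·91 + -3·24 = 350
  a_12 = -1·350 + -4·-204 + -2·-100 + -3·91 = 393
  a_13 = -1·393 + -4·350 + -2·-204 + -3·-100 = -1085
  a_14 = -1·-1085 + -4·393 + -2·350 + -3·-204 = -575

-1,-4,-2,-3 ; -575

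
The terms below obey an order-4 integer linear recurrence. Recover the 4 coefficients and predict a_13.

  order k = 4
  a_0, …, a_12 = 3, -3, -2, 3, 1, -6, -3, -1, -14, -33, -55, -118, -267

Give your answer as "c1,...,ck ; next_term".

  a_4 = 1·3 + 1·-2 + 2·-3 + 2·3 = 1
  a_5 = 1·1 + 1·3 + 2·-2 + 2·-3 = -6
  a_6 = 1·-6 + 1·1 + 2·3 + 2·-2 = -3
  a_7 = 1·-3 + 1·-6 + 2·1 + 2·3 = -1
  a_8 = 1·-1 + 1·-3 + 2·-6 + 2·1 = -14
  a_9 = 1·-14 + 1·-1 + 2·-3 + 2·-6 = -33
  a_10 = 1·-33 + 1·-14 + 2·-1 + 2·-3 = -55
  a_11 = 1·-55 + 1·-33 + 2·-14 + 2·-1 = -118
  a_12 = 1·-118 + 1·-55 + 2·-33 + 2·-14 = -267
  a_13 = 1·-267 + 1·-118 + 2·-55 + 2·-33 = -561

1,1,2,2 ; -561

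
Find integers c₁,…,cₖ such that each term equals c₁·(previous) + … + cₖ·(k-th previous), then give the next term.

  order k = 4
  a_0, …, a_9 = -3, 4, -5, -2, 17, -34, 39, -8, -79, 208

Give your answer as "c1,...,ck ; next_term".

-2,-2,0,-1 ; -297

  a_4 = -2·-2 + -2·-5 + 0·4 + -1·-3 = 17
  a_5 = -2·17 + -2·-2 + 0·-5 + -1·4 = -34
  a_6 = -2·-34 + -2·17 + 0·-2 + -1·-5 = 39
  a_7 = -2·39 + -2·-34 + 0·17 + -1·-2 = -8
  a_8 = -2·-8 + -2·39 + 0·-34 + -1·17 = -79
  a_9 = -2·-79 + -2·-8 + 0·39 + -1·-34 = 208
  a_10 = -2·208 + -2·-79 + 0·-8 + -1·39 = -297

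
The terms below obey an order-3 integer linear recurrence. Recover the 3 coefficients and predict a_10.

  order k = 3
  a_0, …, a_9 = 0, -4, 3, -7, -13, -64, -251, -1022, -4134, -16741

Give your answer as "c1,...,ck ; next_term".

3,4,1 ; -67781

  a_3 = 3·3 + 4·-4 + 1·0 = -7
  a_4 = 3·-7 + 4·3 + 1·-4 = -13
  a_5 = 3·-13 + 4·-7 + 1·3 = -64
  a_6 = 3·-64 + 4·-13 + 1·-7 = -251
  a_7 = 3·-251 + 4·-64 + 1·-13 = -1022
  a_8 = 3·-1022 + 4·-251 + 1·-64 = -4134
  a_9 = 3·-4134 + 4·-1022 + 1·-251 = -16741
  a_10 = 3·-16741 + 4·-4134 + 1·-1022 = -67781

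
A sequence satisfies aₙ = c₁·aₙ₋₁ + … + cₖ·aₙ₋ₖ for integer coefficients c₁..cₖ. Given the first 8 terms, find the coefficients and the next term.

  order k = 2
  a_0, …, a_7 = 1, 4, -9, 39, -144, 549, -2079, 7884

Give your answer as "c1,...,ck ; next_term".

  a_2 = -3·4 + 3·1 = -9
  a_3 = -3·-9 + 3·4 = 39
  a_4 = -3·39 + 3·-9 = -144
  a_5 = -3·-144 + 3·39 = 549
  a_6 = -3·549 + 3·-144 = -2079
  a_7 = -3·-2079 + 3·549 = 7884
  a_8 = -3·7884 + 3·-2079 = -29889

-3,3 ; -29889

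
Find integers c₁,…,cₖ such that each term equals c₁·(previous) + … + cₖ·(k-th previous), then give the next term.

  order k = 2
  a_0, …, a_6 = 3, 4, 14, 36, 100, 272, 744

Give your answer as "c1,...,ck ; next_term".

  a_2 = 2·4 + 2·3 = 14
  a_3 = 2·14 + 2·4 = 36
  a_4 = 2·36 + 2·14 = 100
  a_5 = 2·100 + 2·36 = 272
  a_6 = 2·272 + 2·100 = 744
  a_7 = 2·744 + 2·272 = 2032

2,2 ; 2032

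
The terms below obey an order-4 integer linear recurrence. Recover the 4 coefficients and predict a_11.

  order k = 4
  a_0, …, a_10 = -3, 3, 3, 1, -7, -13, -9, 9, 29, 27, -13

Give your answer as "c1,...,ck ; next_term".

2,-2,0,1 ; -71

  a_4 = 2·1 + -2·3 + 0·3 + 1·-3 = -7
  a_5 = 2·-7 + -2·1 + 0·3 + 1·3 = -13
  a_6 = 2·-13 + -2·-7 + 0·1 + 1·3 = -9
  a_7 = 2·-9 + -2·-13 + 0·-7 + 1·1 = 9
  a_8 = 2·9 + -2·-9 + 0·-13 + 1·-7 = 29
  a_9 = 2·29 + -2·9 + 0·-9 + 1·-13 = 27
  a_10 = 2·27 + -2·29 + 0·9 + 1·-9 = -13
  a_11 = 2·-13 + -2·27 + 0·29 + 1·9 = -71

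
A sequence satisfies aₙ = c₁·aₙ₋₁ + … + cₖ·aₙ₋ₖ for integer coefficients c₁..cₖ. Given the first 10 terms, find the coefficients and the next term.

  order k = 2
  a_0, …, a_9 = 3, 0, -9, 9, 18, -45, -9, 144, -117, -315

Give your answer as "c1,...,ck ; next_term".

  a_2 = -1·0 + -3·3 = -9
  a_3 = -1·-9 + -3·0 = 9
  a_4 = -1·9 + -3·-9 = 18
  a_5 = -1·18 + -3·9 = -45
  a_6 = -1·-45 + -3·18 = -9
  a_7 = -1·-9 + -3·-45 = 144
  a_8 = -1·144 + -3·-9 = -117
  a_9 = -1·-117 + -3·144 = -315
  a_10 = -1·-315 + -3·-117 = 666

-1,-3 ; 666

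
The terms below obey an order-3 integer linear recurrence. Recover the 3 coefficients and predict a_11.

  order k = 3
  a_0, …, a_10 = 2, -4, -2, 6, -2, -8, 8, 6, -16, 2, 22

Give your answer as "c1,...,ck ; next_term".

  a_3 = 0·-2 + -1·-4 + 1·2 = 6
  a_4 = 0·6 + -1·-2 + 1·-4 = -2
  a_5 = 0·-2 + -1·6 + 1·-2 = -8
  a_6 = 0·-8 + -1·-2 + 1·6 = 8
  a_7 = 0·8 + -1·-8 + 1·-2 = 6
  a_8 = 0·6 + -1·8 + 1·-8 = -16
  a_9 = 0·-16 + -1·6 + 1·8 = 2
  a_10 = 0·2 + -1·-16 + 1·6 = 22
  a_11 = 0·22 + -1·2 + 1·-16 = -18

0,-1,1 ; -18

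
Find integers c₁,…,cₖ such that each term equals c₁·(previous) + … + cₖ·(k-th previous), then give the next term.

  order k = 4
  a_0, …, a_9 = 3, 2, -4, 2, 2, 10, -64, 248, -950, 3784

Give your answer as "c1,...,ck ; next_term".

  a_4 = -4·2 + -1·-4 + -3·2 + 4·3 = 2
  a_5 = -4·2 + -1·2 + -3·-4 + 4·2 = 10
  a_6 = -4·10 + -1·2 + -3·2 + 4·-4 = -64
  a_7 = -4·-64 + -1·10 + -3·2 + 4·2 = 248
  a_8 = -4·248 + -1·-64 + -3·10 + 4·2 = -950
  a_9 = -4·-950 + -1·248 + -3·-64 + 4·10 = 3784
  a_10 = -4·3784 + -1·-950 + -3·248 + 4·-64 = -15186

-4,-1,-3,4 ; -15186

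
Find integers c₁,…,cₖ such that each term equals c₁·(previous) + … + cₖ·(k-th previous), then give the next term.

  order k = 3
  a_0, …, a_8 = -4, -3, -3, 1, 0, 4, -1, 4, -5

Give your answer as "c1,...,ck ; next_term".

0,1,-1 ; 5

  a_3 = 0·-3 + 1·-3 + -1·-4 = 1
  a_4 = 0·1 + 1·-3 + -1·-3 = 0
  a_5 = 0·0 + 1·1 + -1·-3 = 4
  a_6 = 0·4 + 1·0 + -1·1 = -1
  a_7 = 0·-1 + 1·4 + -1·0 = 4
  a_8 = 0·4 + 1·-1 + -1·4 = -5
  a_9 = 0·-5 + 1·4 + -1·-1 = 5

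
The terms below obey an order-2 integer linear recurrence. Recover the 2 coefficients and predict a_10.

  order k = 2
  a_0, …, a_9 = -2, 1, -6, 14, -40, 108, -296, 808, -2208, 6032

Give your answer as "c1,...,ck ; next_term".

-2,2 ; -16480

  a_2 = -2·1 + 2·-2 = -6
  a_3 = -2·-6 + 2·1 = 14
  a_4 = -2·14 + 2·-6 = -40
  a_5 = -2·-40 + 2·14 = 108
  a_6 = -2·108 + 2·-40 = -296
  a_7 = -2·-296 + 2·108 = 808
  a_8 = -2·808 + 2·-296 = -2208
  a_9 = -2·-2208 + 2·808 = 6032
  a_10 = -2·6032 + 2·-2208 = -16480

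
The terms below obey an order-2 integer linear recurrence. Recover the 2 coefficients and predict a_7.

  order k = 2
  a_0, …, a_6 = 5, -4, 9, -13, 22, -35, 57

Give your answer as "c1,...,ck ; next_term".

  a_2 = -1·-4 + 1·5 = 9
  a_3 = -1·9 + 1·-4 = -13
  a_4 = -1·-13 + 1·9 = 22
  a_5 = -1·22 + 1·-13 = -35
  a_6 = -1·-35 + 1·22 = 57
  a_7 = -1·57 + 1·-35 = -92

-1,1 ; -92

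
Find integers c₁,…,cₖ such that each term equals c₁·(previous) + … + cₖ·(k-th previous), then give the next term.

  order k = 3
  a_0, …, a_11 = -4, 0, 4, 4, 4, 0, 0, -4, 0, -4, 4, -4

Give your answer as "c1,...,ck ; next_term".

  a_3 = 0·4 + 1·0 + -1·-4 = 4
  a_4 = 0·4 + 1·4 + -1·0 = 4
  a_5 = 0·4 + 1·4 + -1·4 = 0
  a_6 = 0·0 + 1·4 + -1·4 = 0
  a_7 = 0·0 + 1·0 + -1·4 = -4
  a_8 = 0·-4 + 1·0 + -1·0 = 0
  a_9 = 0·0 + 1·-4 + -1·0 = -4
  a_10 = 0·-4 + 1·0 + -1·-4 = 4
  a_11 = 0·4 + 1·-4 + -1·0 = -4
  a_12 = 0·-4 + 1·4 + -1·-4 = 8

0,1,-1 ; 8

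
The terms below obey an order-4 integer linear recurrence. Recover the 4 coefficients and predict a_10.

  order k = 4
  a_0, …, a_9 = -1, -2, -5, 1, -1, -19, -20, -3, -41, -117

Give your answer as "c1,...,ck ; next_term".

  a_4 = 1·1 + -1·-5 + 3·-2 + 1·-1 = -1
  a_5 = 1·-1 + -1·1 + 3·-5 + 1·-2 = -19
  a_6 = 1·-19 + -1·-1 + 3·1 + 1·-5 = -20
  a_7 = 1·-20 + -1·-19 + 3·-1 + 1·1 = -3
  a_8 = 1·-3 + -1·-20 + 3·-19 + 1·-1 = -41
  a_9 = 1·-41 + -1·-3 + 3·-20 + 1·-19 = -117
  a_10 = 1·-117 + -1·-41 + 3·-3 + 1·-20 = -105

1,-1,3,1 ; -105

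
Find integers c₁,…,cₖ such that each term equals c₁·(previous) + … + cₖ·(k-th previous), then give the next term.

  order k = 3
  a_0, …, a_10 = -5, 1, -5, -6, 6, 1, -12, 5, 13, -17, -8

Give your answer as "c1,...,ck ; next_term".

  a_3 = 0·-5 + -1·1 + 1·-5 = -6
  a_4 = 0·-6 + -1·-5 + 1·1 = 6
  a_5 = 0·6 + -1·-6 + 1·-5 = 1
  a_6 = 0·1 + -1·6 + 1·-6 = -12
  a_7 = 0·-12 + -1·1 + 1·6 = 5
  a_8 = 0·5 + -1·-12 + 1·1 = 13
  a_9 = 0·13 + -1·5 + 1·-12 = -17
  a_10 = 0·-17 + -1·13 + 1·5 = -8
  a_11 = 0·-8 + -1·-17 + 1·13 = 30

0,-1,1 ; 30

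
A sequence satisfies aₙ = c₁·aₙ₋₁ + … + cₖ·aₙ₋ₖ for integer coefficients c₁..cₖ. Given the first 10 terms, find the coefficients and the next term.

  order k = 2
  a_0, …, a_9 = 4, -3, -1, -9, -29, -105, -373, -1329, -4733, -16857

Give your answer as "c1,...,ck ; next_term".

  a_2 = 3·-3 + 2·4 = -1
  a_3 = 3·-1 + 2·-3 = -9
  a_4 = 3·-9 + 2·-1 = -29
  a_5 = 3·-29 + 2·-9 = -105
  a_6 = 3·-105 + 2·-29 = -373
  a_7 = 3·-373 + 2·-105 = -1329
  a_8 = 3·-1329 + 2·-373 = -4733
  a_9 = 3·-4733 + 2·-1329 = -16857
  a_10 = 3·-16857 + 2·-4733 = -60037

3,2 ; -60037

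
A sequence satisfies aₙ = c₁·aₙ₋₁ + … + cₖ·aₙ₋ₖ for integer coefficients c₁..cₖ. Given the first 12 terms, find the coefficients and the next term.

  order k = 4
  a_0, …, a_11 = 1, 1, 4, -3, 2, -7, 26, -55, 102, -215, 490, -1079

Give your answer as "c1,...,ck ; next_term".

-2,-1,-2,2 ; 2302

  a_4 = -2·-3 + -1·4 + -2·1 + 2·1 = 2
  a_5 = -2·2 + -1·-3 + -2·4 + 2·1 = -7
  a_6 = -2·-7 + -1·2 + -2·-3 + 2·4 = 26
  a_7 = -2·26 + -1·-7 + -2·2 + 2·-3 = -55
  a_8 = -2·-55 + -1·26 + -2·-7 + 2·2 = 102
  a_9 = -2·102 + -1·-55 + -2·26 + 2·-7 = -215
  a_10 = -2·-215 + -1·102 + -2·-55 + 2·26 = 490
  a_11 = -2·490 + -1·-215 + -2·102 + 2·-55 = -1079
  a_12 = -2·-1079 + -1·490 + -2·-215 + 2·102 = 2302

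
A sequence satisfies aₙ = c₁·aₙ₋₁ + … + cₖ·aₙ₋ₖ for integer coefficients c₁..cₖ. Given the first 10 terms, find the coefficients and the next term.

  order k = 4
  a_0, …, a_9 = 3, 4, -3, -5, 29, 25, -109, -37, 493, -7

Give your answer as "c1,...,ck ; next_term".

  a_4 = 0·-5 + -3·-3 + 2·4 + 4·3 = 29
  a_5 = 0·29 + -3·-5 + 2·-3 + 4·4 = 25
  a_6 = 0·25 + -3·29 + 2·-5 + 4·-3 = -109
  a_7 = 0·-109 + -3·25 + 2·29 + 4·-5 = -37
  a_8 = 0·-37 + -3·-109 + 2·25 + 4·29 = 493
  a_9 = 0·493 + -3·-37 + 2·-109 + 4·25 = -7
  a_10 = 0·-7 + -3·493 + 2·-37 + 4·-109 = -1989

0,-3,2,4 ; -1989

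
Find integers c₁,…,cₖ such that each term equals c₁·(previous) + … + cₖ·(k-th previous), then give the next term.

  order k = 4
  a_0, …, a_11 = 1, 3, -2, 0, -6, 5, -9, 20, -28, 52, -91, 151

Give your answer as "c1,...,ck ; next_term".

-1,1,-1,-1 ; -266

  a_4 = -1·0 + 1·-2 + -1·3 + -1·1 = -6
  a_5 = -1·-6 + 1·0 + -1·-2 + -1·3 = 5
  a_6 = -1·5 + 1·-6 + -1·0 + -1·-2 = -9
  a_7 = -1·-9 + 1·5 + -1·-6 + -1·0 = 20
  a_8 = -1·20 + 1·-9 + -1·5 + -1·-6 = -28
  a_9 = -1·-28 + 1·20 + -1·-9 + -1·5 = 52
  a_10 = -1·52 + 1·-28 + -1·20 + -1·-9 = -91
  a_11 = -1·-91 + 1·52 + -1·-28 + -1·20 = 151
  a_12 = -1·151 + 1·-91 + -1·52 + -1·-28 = -266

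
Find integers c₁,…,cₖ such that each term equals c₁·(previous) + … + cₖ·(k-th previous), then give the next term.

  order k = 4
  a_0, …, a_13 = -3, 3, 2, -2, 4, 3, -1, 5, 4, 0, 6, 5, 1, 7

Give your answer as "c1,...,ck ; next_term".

1,0,1,-1 ; 6

  a_4 = 1·-2 + 0·2 + 1·3 + -1·-3 = 4
  a_5 = 1·4 + 0·-2 + 1·2 + -1·3 = 3
  a_6 = 1·3 + 0·4 + 1·-2 + -1·2 = -1
  a_7 = 1·-1 + 0·3 + 1·4 + -1·-2 = 5
  a_8 = 1·5 + 0·-1 + 1·3 + -1·4 = 4
  a_9 = 1·4 + 0·5 + 1·-1 + -1·3 = 0
  a_10 = 1·0 + 0·4 + 1·5 + -1·-1 = 6
  a_11 = 1·6 + 0·0 + 1·4 + -1·5 = 5
  a_12 = 1·5 + 0·6 + 1·0 + -1·4 = 1
  a_13 = 1·1 + 0·5 + 1·6 + -1·0 = 7
  a_14 = 1·7 + 0·1 + 1·5 + -1·6 = 6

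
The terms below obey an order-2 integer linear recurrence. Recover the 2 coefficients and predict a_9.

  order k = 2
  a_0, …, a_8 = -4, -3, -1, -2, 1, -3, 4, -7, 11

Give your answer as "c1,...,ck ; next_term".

  a_2 = -1·-3 + 1·-4 = -1
  a_3 = -1·-1 + 1·-3 = -2
  a_4 = -1·-2 + 1·-1 = 1
  a_5 = -1·1 + 1·-2 = -3
  a_6 = -1·-3 + 1·1 = 4
  a_7 = -1·4 + 1·-3 = -7
  a_8 = -1·-7 + 1·4 = 11
  a_9 = -1·11 + 1·-7 = -18

-1,1 ; -18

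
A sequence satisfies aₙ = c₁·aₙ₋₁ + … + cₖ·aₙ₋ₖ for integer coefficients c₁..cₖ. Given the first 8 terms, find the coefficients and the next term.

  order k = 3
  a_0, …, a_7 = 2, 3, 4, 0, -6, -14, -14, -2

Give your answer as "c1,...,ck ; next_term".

1,0,-2 ; 26

  a_3 = 1·4 + 0·3 + -2·2 = 0
  a_4 = 1·0 + 0·4 + -2·3 = -6
  a_5 = 1·-6 + 0·0 + -2·4 = -14
  a_6 = 1·-14 + 0·-6 + -2·0 = -14
  a_7 = 1·-14 + 0·-14 + -2·-6 = -2
  a_8 = 1·-2 + 0·-14 + -2·-14 = 26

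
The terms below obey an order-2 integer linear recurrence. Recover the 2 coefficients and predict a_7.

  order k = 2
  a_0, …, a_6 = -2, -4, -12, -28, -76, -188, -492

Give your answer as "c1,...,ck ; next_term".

  a_2 = 1·-4 + 4·-2 = -12
  a_3 = 1·-12 + 4·-4 = -28
  a_4 = 1·-28 + 4·-12 = -76
  a_5 = 1·-76 + 4·-28 = -188
  a_6 = 1·-188 + 4·-76 = -492
  a_7 = 1·-492 + 4·-188 = -1244

1,4 ; -1244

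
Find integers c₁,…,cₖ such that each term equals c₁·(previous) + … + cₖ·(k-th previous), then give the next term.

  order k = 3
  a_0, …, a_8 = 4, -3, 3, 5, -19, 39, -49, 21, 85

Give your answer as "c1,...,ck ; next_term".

-2,-1,2 ; -289

  a_3 = -2·3 + -1·-3 + 2·4 = 5
  a_4 = -2·5 + -1·3 + 2·-3 = -19
  a_5 = -2·-19 + -1·5 + 2·3 = 39
  a_6 = -2·39 + -1·-19 + 2·5 = -49
  a_7 = -2·-49 + -1·39 + 2·-19 = 21
  a_8 = -2·21 + -1·-49 + 2·39 = 85
  a_9 = -2·85 + -1·21 + 2·-49 = -289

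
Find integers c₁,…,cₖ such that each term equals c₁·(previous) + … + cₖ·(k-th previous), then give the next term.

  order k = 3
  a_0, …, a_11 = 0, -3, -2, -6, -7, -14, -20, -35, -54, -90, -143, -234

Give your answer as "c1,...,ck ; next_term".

0,2,1 ; -376

  a_3 = 0·-2 + 2·-3 + 1·0 = -6
  a_4 = 0·-6 + 2·-2 + 1·-3 = -7
  a_5 = 0·-7 + 2·-6 + 1·-2 = -14
  a_6 = 0·-14 + 2·-7 + 1·-6 = -20
  a_7 = 0·-20 + 2·-14 + 1·-7 = -35
  a_8 = 0·-35 + 2·-20 + 1·-14 = -54
  a_9 = 0·-54 + 2·-35 + 1·-20 = -90
  a_10 = 0·-90 + 2·-54 + 1·-35 = -143
  a_11 = 0·-143 + 2·-90 + 1·-54 = -234
  a_12 = 0·-234 + 2·-143 + 1·-90 = -376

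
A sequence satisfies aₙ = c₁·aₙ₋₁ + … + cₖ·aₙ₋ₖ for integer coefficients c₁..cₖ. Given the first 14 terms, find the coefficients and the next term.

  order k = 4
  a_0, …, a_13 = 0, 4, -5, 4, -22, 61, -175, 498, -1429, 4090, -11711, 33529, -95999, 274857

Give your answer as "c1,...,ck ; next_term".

-2,2,-1,1 ; -786952

  a_4 = -2·4 + 2·-5 + -1·4 + 1·0 = -22
  a_5 = -2·-22 + 2·4 + -1·-5 + 1·4 = 61
  a_6 = -2·61 + 2·-22 + -1·4 + 1·-5 = -175
  a_7 = -2·-175 + 2·61 + -1·-22 + 1·4 = 498
  a_8 = -2·498 + 2·-175 + -1·61 + 1·-22 = -1429
  a_9 = -2·-1429 + 2·498 + -1·-175 + 1·61 = 4090
  a_10 = -2·4090 + 2·-1429 + -1·498 + 1·-175 = -11711
  a_11 = -2·-11711 + 2·4090 + -1·-1429 + 1·498 = 33529
  a_12 = -2·33529 + 2·-11711 + -1·4090 + 1·-1429 = -95999
  a_13 = -2·-95999 + 2·33529 + -1·-11711 + 1·4090 = 274857
  a_14 = -2·274857 + 2·-95999 + -1·33529 + 1·-11711 = -786952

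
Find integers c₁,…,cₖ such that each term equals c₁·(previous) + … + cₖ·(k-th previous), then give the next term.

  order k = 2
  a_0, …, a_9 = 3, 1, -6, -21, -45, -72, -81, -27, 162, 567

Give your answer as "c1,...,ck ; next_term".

3,-3 ; 1215

  a_2 = 3·1 + -3·3 = -6
  a_3 = 3·-6 + -3·1 = -21
  a_4 = 3·-21 + -3·-6 = -45
  a_5 = 3·-45 + -3·-21 = -72
  a_6 = 3·-72 + -3·-45 = -81
  a_7 = 3·-81 + -3·-72 = -27
  a_8 = 3·-27 + -3·-81 = 162
  a_9 = 3·162 + -3·-27 = 567
  a_10 = 3·567 + -3·162 = 1215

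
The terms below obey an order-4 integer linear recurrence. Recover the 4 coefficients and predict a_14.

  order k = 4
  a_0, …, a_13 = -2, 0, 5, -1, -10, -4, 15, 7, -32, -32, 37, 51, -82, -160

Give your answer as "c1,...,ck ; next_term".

1,-1,1,2 ; 47

  a_4 = 1·-1 + -1·5 + 1·0 + 2·-2 = -10
  a_5 = 1·-10 + -1·-1 + 1·5 + 2·0 = -4
  a_6 = 1·-4 + -1·-10 + 1·-1 + 2·5 = 15
  a_7 = 1·15 + -1·-4 + 1·-10 + 2·-1 = 7
  a_8 = 1·7 + -1·15 + 1·-4 + 2·-10 = -32
  a_9 = 1·-32 + -1·7 + 1·15 + 2·-4 = -32
  a_10 = 1·-32 + -1·-32 + 1·7 + 2·15 = 37
  a_11 = 1·37 + -1·-32 + 1·-32 + 2·7 = 51
  a_12 = 1·51 + -1·37 + 1·-32 + 2·-32 = -82
  a_13 = 1·-82 + -1·51 + 1·37 + 2·-32 = -160
  a_14 = 1·-160 + -1·-82 + 1·51 + 2·37 = 47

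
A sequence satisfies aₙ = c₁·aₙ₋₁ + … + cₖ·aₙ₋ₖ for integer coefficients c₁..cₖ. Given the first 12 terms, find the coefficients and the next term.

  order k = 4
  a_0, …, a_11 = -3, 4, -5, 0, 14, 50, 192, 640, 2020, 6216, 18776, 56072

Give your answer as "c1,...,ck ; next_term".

  a_4 = 4·0 + -2·-5 + -2·4 + -4·-3 = 14
  a_5 = 4·14 + -2·0 + -2·-5 + -4·4 = 50
  a_6 = 4·50 + -2·14 + -2·0 + -4·-5 = 192
  a_7 = 4·192 + -2·50 + -2·14 + -4·0 = 640
  a_8 = 4·640 + -2·192 + -2·50 + -4·14 = 2020
  a_9 = 4·2020 + -2·640 + -2·192 + -4·50 = 6216
  a_10 = 4·6216 + -2·2020 + -2·640 + -4·192 = 18776
  a_11 = 4·18776 + -2·6216 + -2·2020 + -4·640 = 56072
  a_12 = 4·56072 + -2·18776 + -2·6216 + -4·2020 = 166224

4,-2,-2,-4 ; 166224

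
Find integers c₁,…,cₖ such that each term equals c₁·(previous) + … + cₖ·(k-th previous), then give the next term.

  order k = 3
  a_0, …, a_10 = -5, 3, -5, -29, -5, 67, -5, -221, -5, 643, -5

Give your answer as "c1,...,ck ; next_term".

  a_3 = 1·-5 + -3·3 + 3·-5 = -29
  a_4 = 1·-29 + -3·-5 + 3·3 = -5
  a_5 = 1·-5 + -3·-29 + 3·-5 = 67
  a_6 = 1·67 + -3·-5 + 3·-29 = -5
  a_7 = 1·-5 + -3·67 + 3·-5 = -221
  a_8 = 1·-221 + -3·-5 + 3·67 = -5
  a_9 = 1·-5 + -3·-221 + 3·-5 = 643
  a_10 = 1·643 + -3·-5 + 3·-221 = -5
  a_11 = 1·-5 + -3·643 + 3·-5 = -1949

1,-3,3 ; -1949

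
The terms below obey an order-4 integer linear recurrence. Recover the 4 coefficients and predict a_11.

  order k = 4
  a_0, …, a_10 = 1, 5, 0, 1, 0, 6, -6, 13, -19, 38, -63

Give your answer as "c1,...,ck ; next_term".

-1,1,0,1 ; 114

  a_4 = -1·1 + 1·0 + 0·5 + 1·1 = 0
  a_5 = -1·0 + 1·1 + 0·0 + 1·5 = 6
  a_6 = -1·6 + 1·0 + 0·1 + 1·0 = -6
  a_7 = -1·-6 + 1·6 + 0·0 + 1·1 = 13
  a_8 = -1·13 + 1·-6 + 0·6 + 1·0 = -19
  a_9 = -1·-19 + 1·13 + 0·-6 + 1·6 = 38
  a_10 = -1·38 + 1·-19 + 0·13 + 1·-6 = -63
  a_11 = -1·-63 + 1·38 + 0·-19 + 1·13 = 114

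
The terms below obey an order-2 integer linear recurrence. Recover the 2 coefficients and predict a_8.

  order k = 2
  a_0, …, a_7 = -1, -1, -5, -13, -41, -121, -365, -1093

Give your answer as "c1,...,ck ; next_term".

  a_2 = 2·-1 + 3·-1 = -5
  a_3 = 2·-5 + 3·-1 = -13
  a_4 = 2·-13 + 3·-5 = -41
  a_5 = 2·-41 + 3·-13 = -121
  a_6 = 2·-121 + 3·-41 = -365
  a_7 = 2·-365 + 3·-121 = -1093
  a_8 = 2·-1093 + 3·-365 = -3281

2,3 ; -3281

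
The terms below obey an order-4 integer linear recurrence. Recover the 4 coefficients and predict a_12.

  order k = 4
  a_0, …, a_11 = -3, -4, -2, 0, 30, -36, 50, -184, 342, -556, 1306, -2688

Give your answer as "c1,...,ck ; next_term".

-2,-1,-4,-4 ; 4926

  a_4 = -2·0 + -1·-2 + -4·-4 + -4·-3 = 30
  a_5 = -2·30 + -1·0 + -4·-2 + -4·-4 = -36
  a_6 = -2·-36 + -1·30 + -4·0 + -4·-2 = 50
  a_7 = -2·50 + -1·-36 + -4·30 + -4·0 = -184
  a_8 = -2·-184 + -1·50 + -4·-36 + -4·30 = 342
  a_9 = -2·342 + -1·-184 + -4·50 + -4·-36 = -556
  a_10 = -2·-556 + -1·342 + -4·-184 + -4·50 = 1306
  a_11 = -2·1306 + -1·-556 + -4·342 + -4·-184 = -2688
  a_12 = -2·-2688 + -1·1306 + -4·-556 + -4·342 = 4926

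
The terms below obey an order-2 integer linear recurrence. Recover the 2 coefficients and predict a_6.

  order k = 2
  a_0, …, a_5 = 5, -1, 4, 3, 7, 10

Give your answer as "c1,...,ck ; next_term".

  a_2 = 1·-1 + 1·5 = 4
  a_3 = 1·4 + 1·-1 = 3
  a_4 = 1·3 + 1·4 = 7
  a_5 = 1·7 + 1·3 = 10
  a_6 = 1·10 + 1·7 = 17

1,1 ; 17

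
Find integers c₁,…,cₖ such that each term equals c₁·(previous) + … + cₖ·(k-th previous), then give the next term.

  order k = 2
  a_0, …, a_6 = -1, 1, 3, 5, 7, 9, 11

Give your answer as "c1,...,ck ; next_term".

2,-1 ; 13

  a_2 = 2·1 + -1·-1 = 3
  a_3 = 2·3 + -1·1 = 5
  a_4 = 2·5 + -1·3 = 7
  a_5 = 2·7 + -1·5 = 9
  a_6 = 2·9 + -1·7 = 11
  a_7 = 2·11 + -1·9 = 13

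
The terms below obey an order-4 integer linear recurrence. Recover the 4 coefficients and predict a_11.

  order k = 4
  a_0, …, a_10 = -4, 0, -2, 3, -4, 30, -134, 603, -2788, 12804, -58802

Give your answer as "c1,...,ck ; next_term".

-4,2,-4,-3 ; 270159

  a_4 = -4·3 + 2·-2 + -4·0 + -3·-4 = -4
  a_5 = -4·-4 + 2·3 + -4·-2 + -3·0 = 30
  a_6 = -4·30 + 2·-4 + -4·3 + -3·-2 = -134
  a_7 = -4·-134 + 2·30 + -4·-4 + -3·3 = 603
  a_8 = -4·603 + 2·-134 + -4·30 + -3·-4 = -2788
  a_9 = -4·-2788 + 2·603 + -4·-134 + -3·30 = 12804
  a_10 = -4·12804 + 2·-2788 + -4·603 + -3·-134 = -58802
  a_11 = -4·-58802 + 2·12804 + -4·-2788 + -3·603 = 270159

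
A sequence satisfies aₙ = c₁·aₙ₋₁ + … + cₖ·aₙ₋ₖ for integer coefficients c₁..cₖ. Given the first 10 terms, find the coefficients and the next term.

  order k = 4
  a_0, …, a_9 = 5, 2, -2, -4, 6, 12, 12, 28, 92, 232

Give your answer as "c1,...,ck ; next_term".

2,0,2,2 ; 544

  a_4 = 2·-4 + 0·-2 + 2·2 + 2·5 = 6
  a_5 = 2·6 + 0·-4 + 2·-2 + 2·2 = 12
  a_6 = 2·12 + 0·6 + 2·-4 + 2·-2 = 12
  a_7 = 2·12 + 0·12 + 2·6 + 2·-4 = 28
  a_8 = 2·28 + 0·12 + 2·12 + 2·6 = 92
  a_9 = 2·92 + 0·28 + 2·12 + 2·12 = 232
  a_10 = 2·232 + 0·92 + 2·28 + 2·12 = 544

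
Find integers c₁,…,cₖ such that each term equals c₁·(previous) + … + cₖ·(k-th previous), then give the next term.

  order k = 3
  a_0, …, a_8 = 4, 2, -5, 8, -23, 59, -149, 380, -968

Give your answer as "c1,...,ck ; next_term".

-2,1,-1 ; 2465

  a_3 = -2·-5 + 1·2 + -1·4 = 8
  a_4 = -2·8 + 1·-5 + -1·2 = -23
  a_5 = -2·-23 + 1·8 + -1·-5 = 59
  a_6 = -2·59 + 1·-23 + -1·8 = -149
  a_7 = -2·-149 + 1·59 + -1·-23 = 380
  a_8 = -2·380 + 1·-149 + -1·59 = -968
  a_9 = -2·-968 + 1·380 + -1·-149 = 2465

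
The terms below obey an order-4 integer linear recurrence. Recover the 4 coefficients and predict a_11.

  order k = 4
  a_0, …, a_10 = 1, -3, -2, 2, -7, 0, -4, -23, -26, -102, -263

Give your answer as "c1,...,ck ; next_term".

  a_4 = 2·2 + 2·-2 + 1·-3 + -4·1 = -7
  a_5 = 2·-7 + 2·2 + 1·-2 + -4·-3 = 0
  a_6 = 2·0 + 2·-7 + 1·2 + -4·-2 = -4
  a_7 = 2·-4 + 2·0 + 1·-7 + -4·2 = -23
  a_8 = 2·-23 + 2·-4 + 1·0 + -4·-7 = -26
  a_9 = 2·-26 + 2·-23 + 1·-4 + -4·0 = -102
  a_10 = 2·-102 + 2·-26 + 1·-23 + -4·-4 = -263
  a_11 = 2·-263 + 2·-102 + 1·-26 + -4·-23 = -664

2,2,1,-4 ; -664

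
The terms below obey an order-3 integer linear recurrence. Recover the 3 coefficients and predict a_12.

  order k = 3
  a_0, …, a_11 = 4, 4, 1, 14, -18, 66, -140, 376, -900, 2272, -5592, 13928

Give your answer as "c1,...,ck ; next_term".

-2,2,2 ; -34496

  a_3 = -2·1 + 2·4 + 2·4 = 14
  a_4 = -2·14 + 2·1 + 2·4 = -18
  a_5 = -2·-18 + 2·14 + 2·1 = 66
  a_6 = -2·66 + 2·-18 + 2·14 = -140
  a_7 = -2·-140 + 2·66 + 2·-18 = 376
  a_8 = -2·376 + 2·-140 + 2·66 = -900
  a_9 = -2·-900 + 2·376 + 2·-140 = 2272
  a_10 = -2·2272 + 2·-900 + 2·376 = -5592
  a_11 = -2·-5592 + 2·2272 + 2·-900 = 13928
  a_12 = -2·13928 + 2·-5592 + 2·2272 = -34496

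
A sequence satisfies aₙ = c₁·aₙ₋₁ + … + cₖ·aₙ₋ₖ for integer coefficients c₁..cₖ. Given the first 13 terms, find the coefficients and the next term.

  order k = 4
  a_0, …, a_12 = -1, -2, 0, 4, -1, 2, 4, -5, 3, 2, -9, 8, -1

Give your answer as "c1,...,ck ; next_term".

  a_4 = 0·4 + 0·0 + 1·-2 + -1·-1 = -1
  a_5 = 0·-1 + 0·4 + 1·0 + -1·-2 = 2
  a_6 = 0·2 + 0·-1 + 1·4 + -1·0 = 4
  a_7 = 0·4 + 0·2 + 1·-1 + -1·4 = -5
  a_8 = 0·-5 + 0·4 + 1·2 + -1·-1 = 3
  a_9 = 0·3 + 0·-5 + 1·4 + -1·2 = 2
  a_10 = 0·2 + 0·3 + 1·-5 + -1·4 = -9
  a_11 = 0·-9 + 0·2 + 1·3 + -1·-5 = 8
  a_12 = 0·8 + 0·-9 + 1·2 + -1·3 = -1
  a_13 = 0·-1 + 0·8 + 1·-9 + -1·2 = -11

0,0,1,-1 ; -11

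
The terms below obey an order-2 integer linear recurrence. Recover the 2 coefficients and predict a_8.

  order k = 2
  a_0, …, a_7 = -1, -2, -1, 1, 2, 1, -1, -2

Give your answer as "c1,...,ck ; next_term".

  a_2 = 1·-2 + -1·-1 = -1
  a_3 = 1·-1 + -1·-2 = 1
  a_4 = 1·1 + -1·-1 = 2
  a_5 = 1·2 + -1·1 = 1
  a_6 = 1·1 + -1·2 = -1
  a_7 = 1·-1 + -1·1 = -2
  a_8 = 1·-2 + -1·-1 = -1

1,-1 ; -1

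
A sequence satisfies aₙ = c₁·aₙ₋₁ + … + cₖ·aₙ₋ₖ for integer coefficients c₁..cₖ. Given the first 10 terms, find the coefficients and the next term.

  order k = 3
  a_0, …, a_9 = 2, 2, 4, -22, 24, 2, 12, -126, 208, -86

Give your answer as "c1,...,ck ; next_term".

  a_3 = -2·4 + -3·2 + -4·2 = -22
  a_4 = -2·-22 + -3·4 + -4·2 = 24
  a_5 = -2·24 + -3·-22 + -4·4 = 2
  a_6 = -2·2 + -3·24 + -4·-22 = 12
  a_7 = -2·12 + -3·2 + -4·24 = -126
  a_8 = -2·-126 + -3·12 + -4·2 = 208
  a_9 = -2·208 + -3·-126 + -4·12 = -86
  a_10 = -2·-86 + -3·208 + -4·-126 = 52

-2,-3,-4 ; 52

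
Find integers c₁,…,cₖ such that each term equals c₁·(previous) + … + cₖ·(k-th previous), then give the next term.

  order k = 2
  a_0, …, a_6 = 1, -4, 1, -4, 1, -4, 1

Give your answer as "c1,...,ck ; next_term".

  a_2 = 0·-4 + 1·1 = 1
  a_3 = 0·1 + 1·-4 = -4
  a_4 = 0·-4 + 1·1 = 1
  a_5 = 0·1 + 1·-4 = -4
  a_6 = 0·-4 + 1·1 = 1
  a_7 = 0·1 + 1·-4 = -4

0,1 ; -4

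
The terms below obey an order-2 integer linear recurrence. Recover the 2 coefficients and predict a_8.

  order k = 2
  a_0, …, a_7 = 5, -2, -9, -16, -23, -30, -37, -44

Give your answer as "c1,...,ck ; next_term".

2,-1 ; -51

  a_2 = 2·-2 + -1·5 = -9
  a_3 = 2·-9 + -1·-2 = -16
  a_4 = 2·-16 + -1·-9 = -23
  a_5 = 2·-23 + -1·-16 = -30
  a_6 = 2·-30 + -1·-23 = -37
  a_7 = 2·-37 + -1·-30 = -44
  a_8 = 2·-44 + -1·-37 = -51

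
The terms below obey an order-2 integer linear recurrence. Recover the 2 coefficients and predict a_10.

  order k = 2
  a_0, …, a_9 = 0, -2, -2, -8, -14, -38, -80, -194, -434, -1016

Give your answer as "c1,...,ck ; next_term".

  a_2 = 1·-2 + 3·0 = -2
  a_3 = 1·-2 + 3·-2 = -8
  a_4 = 1·-8 + 3·-2 = -14
  a_5 = 1·-14 + 3·-8 = -38
  a_6 = 1·-38 + 3·-14 = -80
  a_7 = 1·-80 + 3·-38 = -194
  a_8 = 1·-194 + 3·-80 = -434
  a_9 = 1·-434 + 3·-194 = -1016
  a_10 = 1·-1016 + 3·-434 = -2318

1,3 ; -2318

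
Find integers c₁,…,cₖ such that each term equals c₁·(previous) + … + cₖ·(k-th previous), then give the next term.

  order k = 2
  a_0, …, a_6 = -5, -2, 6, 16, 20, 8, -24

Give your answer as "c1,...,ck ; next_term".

  a_2 = 2·-2 + -2·-5 = 6
  a_3 = 2·6 + -2·-2 = 16
  a_4 = 2·16 + -2·6 = 20
  a_5 = 2·20 + -2·16 = 8
  a_6 = 2·8 + -2·20 = -24
  a_7 = 2·-24 + -2·8 = -64

2,-2 ; -64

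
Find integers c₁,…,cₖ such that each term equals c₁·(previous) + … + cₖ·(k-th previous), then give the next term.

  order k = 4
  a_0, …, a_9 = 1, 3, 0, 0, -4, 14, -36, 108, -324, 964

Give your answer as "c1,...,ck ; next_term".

  a_4 = -2·0 + 2·0 + -2·3 + 2·1 = -4
  a_5 = -2·-4 + 2·0 + -2·0 + 2·3 = 14
  a_6 = -2·14 + 2·-4 + -2·0 + 2·0 = -36
  a_7 = -2·-36 + 2·14 + -2·-4 + 2·0 = 108
  a_8 = -2·108 + 2·-36 + -2·14 + 2·-4 = -324
  a_9 = -2·-324 + 2·108 + -2·-36 + 2·14 = 964
  a_10 = -2·964 + 2·-324 + -2·108 + 2·-36 = -2864

-2,2,-2,2 ; -2864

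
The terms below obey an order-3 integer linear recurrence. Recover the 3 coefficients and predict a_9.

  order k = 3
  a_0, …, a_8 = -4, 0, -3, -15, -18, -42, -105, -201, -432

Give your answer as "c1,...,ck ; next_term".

1,1,3 ; -948

  a_3 = 1·-3 + 1·0 + 3·-4 = -15
  a_4 = 1·-15 + 1·-3 + 3·0 = -18
  a_5 = 1·-18 + 1·-15 + 3·-3 = -42
  a_6 = 1·-42 + 1·-18 + 3·-15 = -105
  a_7 = 1·-105 + 1·-42 + 3·-18 = -201
  a_8 = 1·-201 + 1·-105 + 3·-42 = -432
  a_9 = 1·-432 + 1·-201 + 3·-105 = -948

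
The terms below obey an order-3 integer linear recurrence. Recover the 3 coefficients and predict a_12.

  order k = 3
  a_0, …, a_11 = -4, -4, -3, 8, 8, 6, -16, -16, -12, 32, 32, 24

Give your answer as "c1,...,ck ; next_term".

  a_3 = 0·-3 + 0·-4 + -2·-4 = 8
  a_4 = 0·8 + 0·-3 + -2·-4 = 8
  a_5 = 0·8 + 0·8 + -2·-3 = 6
  a_6 = 0·6 + 0·8 + -2·8 = -16
  a_7 = 0·-16 + 0·6 + -2·8 = -16
  a_8 = 0·-16 + 0·-16 + -2·6 = -12
  a_9 = 0·-12 + 0·-16 + -2·-16 = 32
  a_10 = 0·32 + 0·-12 + -2·-16 = 32
  a_11 = 0·32 + 0·32 + -2·-12 = 24
  a_12 = 0·24 + 0·32 + -2·32 = -64

0,0,-2 ; -64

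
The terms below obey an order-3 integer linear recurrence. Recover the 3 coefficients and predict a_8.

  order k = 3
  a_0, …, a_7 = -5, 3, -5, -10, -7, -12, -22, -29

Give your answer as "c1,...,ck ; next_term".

  a_3 = 1·-5 + 0·3 + 1·-5 = -10
  a_4 = 1·-10 + 0·-5 + 1·3 = -7
  a_5 = 1·-7 + 0·-10 + 1·-5 = -12
  a_6 = 1·-12 + 0·-7 + 1·-10 = -22
  a_7 = 1·-22 + 0·-12 + 1·-7 = -29
  a_8 = 1·-29 + 0·-22 + 1·-12 = -41

1,0,1 ; -41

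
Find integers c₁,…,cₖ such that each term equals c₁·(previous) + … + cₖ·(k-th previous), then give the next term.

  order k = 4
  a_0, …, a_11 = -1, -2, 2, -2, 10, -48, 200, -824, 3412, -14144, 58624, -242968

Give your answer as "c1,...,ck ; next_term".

  a_4 = -4·-2 + 0·2 + -2·-2 + 2·-1 = 10
  a_5 = -4·10 + 0·-2 + -2·2 + 2·-2 = -48
  a_6 = -4·-48 + 0·10 + -2·-2 + 2·2 = 200
  a_7 = -4·200 + 0·-48 + -2·10 + 2·-2 = -824
  a_8 = -4·-824 + 0·200 + -2·-48 + 2·10 = 3412
  a_9 = -4·3412 + 0·-824 + -2·200 + 2·-48 = -14144
  a_10 = -4·-14144 + 0·3412 + -2·-824 + 2·200 = 58624
  a_11 = -4·58624 + 0·-14144 + -2·3412 + 2·-824 = -242968
  a_12 = -4·-242968 + 0·58624 + -2·-14144 + 2·3412 = 1006984

-4,0,-2,2 ; 1006984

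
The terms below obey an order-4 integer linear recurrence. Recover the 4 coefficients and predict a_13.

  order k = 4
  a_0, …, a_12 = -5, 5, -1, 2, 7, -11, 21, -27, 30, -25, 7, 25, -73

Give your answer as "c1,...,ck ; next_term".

  a_4 = -1·2 + 1·-1 + 1·5 + -1·-5 = 7
  a_5 = -1·7 + 1·2 + 1·-1 + -1·5 = -11
  a_6 = -1·-11 + 1·7 + 1·2 + -1·-1 = 21
  a_7 = -1·21 + 1·-11 + 1·7 + -1·2 = -27
  a_8 = -1·-27 + 1·21 + 1·-11 + -1·7 = 30
  a_9 = -1·30 + 1·-27 + 1·21 + -1·-11 = -25
  a_10 = -1·-25 + 1·30 + 1·-27 + -1·21 = 7
  a_11 = -1·7 + 1·-25 + 1·30 + -1·-27 = 25
  a_12 = -1·25 + 1·7 + 1·-25 + -1·30 = -73
  a_13 = -1·-73 + 1·25 + 1·7 + -1·-25 = 130

-1,1,1,-1 ; 130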